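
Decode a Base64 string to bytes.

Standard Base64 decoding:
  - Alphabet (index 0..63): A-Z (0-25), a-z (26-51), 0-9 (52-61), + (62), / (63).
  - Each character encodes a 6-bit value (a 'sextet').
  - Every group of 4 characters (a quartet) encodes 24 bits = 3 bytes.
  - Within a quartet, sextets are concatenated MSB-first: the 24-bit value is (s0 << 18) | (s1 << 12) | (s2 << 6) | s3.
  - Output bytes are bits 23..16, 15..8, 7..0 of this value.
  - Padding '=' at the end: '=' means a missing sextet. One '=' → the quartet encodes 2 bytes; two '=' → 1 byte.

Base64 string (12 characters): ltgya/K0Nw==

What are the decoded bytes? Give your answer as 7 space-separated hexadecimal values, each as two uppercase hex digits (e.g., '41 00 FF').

Answer: 96 D8 32 6B F2 B4 37

Derivation:
After char 0 ('l'=37): chars_in_quartet=1 acc=0x25 bytes_emitted=0
After char 1 ('t'=45): chars_in_quartet=2 acc=0x96D bytes_emitted=0
After char 2 ('g'=32): chars_in_quartet=3 acc=0x25B60 bytes_emitted=0
After char 3 ('y'=50): chars_in_quartet=4 acc=0x96D832 -> emit 96 D8 32, reset; bytes_emitted=3
After char 4 ('a'=26): chars_in_quartet=1 acc=0x1A bytes_emitted=3
After char 5 ('/'=63): chars_in_quartet=2 acc=0x6BF bytes_emitted=3
After char 6 ('K'=10): chars_in_quartet=3 acc=0x1AFCA bytes_emitted=3
After char 7 ('0'=52): chars_in_quartet=4 acc=0x6BF2B4 -> emit 6B F2 B4, reset; bytes_emitted=6
After char 8 ('N'=13): chars_in_quartet=1 acc=0xD bytes_emitted=6
After char 9 ('w'=48): chars_in_quartet=2 acc=0x370 bytes_emitted=6
Padding '==': partial quartet acc=0x370 -> emit 37; bytes_emitted=7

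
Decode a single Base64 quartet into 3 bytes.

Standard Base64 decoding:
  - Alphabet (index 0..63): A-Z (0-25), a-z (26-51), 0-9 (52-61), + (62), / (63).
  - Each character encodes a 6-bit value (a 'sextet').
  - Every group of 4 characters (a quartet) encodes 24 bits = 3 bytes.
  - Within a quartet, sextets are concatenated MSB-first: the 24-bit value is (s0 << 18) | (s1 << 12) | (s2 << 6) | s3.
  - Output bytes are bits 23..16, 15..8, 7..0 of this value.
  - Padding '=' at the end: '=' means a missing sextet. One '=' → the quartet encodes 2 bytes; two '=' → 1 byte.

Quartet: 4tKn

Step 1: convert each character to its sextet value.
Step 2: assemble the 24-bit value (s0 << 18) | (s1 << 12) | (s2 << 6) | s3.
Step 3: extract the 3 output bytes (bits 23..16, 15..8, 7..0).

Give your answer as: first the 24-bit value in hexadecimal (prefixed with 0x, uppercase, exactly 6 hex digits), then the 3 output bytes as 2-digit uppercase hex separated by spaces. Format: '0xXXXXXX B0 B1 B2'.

Answer: 0xE2D2A7 E2 D2 A7

Derivation:
Sextets: 4=56, t=45, K=10, n=39
24-bit: (56<<18) | (45<<12) | (10<<6) | 39
      = 0xE00000 | 0x02D000 | 0x000280 | 0x000027
      = 0xE2D2A7
Bytes: (v>>16)&0xFF=E2, (v>>8)&0xFF=D2, v&0xFF=A7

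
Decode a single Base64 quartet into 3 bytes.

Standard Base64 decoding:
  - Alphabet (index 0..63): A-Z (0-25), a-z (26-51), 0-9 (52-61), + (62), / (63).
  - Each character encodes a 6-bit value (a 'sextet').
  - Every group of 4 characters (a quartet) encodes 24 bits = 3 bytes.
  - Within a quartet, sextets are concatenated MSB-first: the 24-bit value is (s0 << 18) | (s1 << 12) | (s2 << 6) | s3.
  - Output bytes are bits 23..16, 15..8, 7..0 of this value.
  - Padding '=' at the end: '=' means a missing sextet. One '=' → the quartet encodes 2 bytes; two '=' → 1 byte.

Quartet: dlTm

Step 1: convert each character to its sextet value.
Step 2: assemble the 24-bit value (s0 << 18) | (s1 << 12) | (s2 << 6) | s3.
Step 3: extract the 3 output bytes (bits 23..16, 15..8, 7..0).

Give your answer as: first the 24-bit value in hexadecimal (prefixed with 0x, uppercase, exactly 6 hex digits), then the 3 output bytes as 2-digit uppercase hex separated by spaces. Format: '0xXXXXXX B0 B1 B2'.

Sextets: d=29, l=37, T=19, m=38
24-bit: (29<<18) | (37<<12) | (19<<6) | 38
      = 0x740000 | 0x025000 | 0x0004C0 | 0x000026
      = 0x7654E6
Bytes: (v>>16)&0xFF=76, (v>>8)&0xFF=54, v&0xFF=E6

Answer: 0x7654E6 76 54 E6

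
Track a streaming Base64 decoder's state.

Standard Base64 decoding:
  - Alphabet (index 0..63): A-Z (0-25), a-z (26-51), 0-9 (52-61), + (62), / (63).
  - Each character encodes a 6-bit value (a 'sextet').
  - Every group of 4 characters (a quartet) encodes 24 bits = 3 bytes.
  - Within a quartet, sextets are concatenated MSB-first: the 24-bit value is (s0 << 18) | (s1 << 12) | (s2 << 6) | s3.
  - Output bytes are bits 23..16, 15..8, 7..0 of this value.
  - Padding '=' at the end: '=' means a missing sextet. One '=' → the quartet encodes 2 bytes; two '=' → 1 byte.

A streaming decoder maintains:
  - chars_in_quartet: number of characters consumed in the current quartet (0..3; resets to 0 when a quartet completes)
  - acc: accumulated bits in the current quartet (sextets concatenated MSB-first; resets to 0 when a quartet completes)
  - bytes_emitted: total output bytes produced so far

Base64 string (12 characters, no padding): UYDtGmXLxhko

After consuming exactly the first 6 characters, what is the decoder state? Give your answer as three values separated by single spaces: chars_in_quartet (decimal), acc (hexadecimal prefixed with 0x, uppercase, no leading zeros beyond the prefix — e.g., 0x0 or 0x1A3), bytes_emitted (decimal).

Answer: 2 0x1A6 3

Derivation:
After char 0 ('U'=20): chars_in_quartet=1 acc=0x14 bytes_emitted=0
After char 1 ('Y'=24): chars_in_quartet=2 acc=0x518 bytes_emitted=0
After char 2 ('D'=3): chars_in_quartet=3 acc=0x14603 bytes_emitted=0
After char 3 ('t'=45): chars_in_quartet=4 acc=0x5180ED -> emit 51 80 ED, reset; bytes_emitted=3
After char 4 ('G'=6): chars_in_quartet=1 acc=0x6 bytes_emitted=3
After char 5 ('m'=38): chars_in_quartet=2 acc=0x1A6 bytes_emitted=3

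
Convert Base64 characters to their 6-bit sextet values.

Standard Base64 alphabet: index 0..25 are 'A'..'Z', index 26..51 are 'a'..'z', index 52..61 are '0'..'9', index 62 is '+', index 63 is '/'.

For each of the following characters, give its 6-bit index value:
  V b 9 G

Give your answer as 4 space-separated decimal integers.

Answer: 21 27 61 6

Derivation:
'V': A..Z range, ord('V') − ord('A') = 21
'b': a..z range, 26 + ord('b') − ord('a') = 27
'9': 0..9 range, 52 + ord('9') − ord('0') = 61
'G': A..Z range, ord('G') − ord('A') = 6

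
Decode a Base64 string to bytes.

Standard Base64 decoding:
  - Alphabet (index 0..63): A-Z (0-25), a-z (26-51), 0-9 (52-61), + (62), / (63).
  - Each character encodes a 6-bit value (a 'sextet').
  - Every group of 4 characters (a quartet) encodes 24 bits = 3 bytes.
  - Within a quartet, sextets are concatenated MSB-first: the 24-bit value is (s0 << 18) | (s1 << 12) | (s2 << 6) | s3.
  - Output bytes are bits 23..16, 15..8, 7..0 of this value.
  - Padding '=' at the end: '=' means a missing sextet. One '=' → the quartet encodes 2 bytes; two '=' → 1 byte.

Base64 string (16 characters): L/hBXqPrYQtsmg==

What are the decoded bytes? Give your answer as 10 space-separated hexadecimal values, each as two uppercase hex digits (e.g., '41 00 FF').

After char 0 ('L'=11): chars_in_quartet=1 acc=0xB bytes_emitted=0
After char 1 ('/'=63): chars_in_quartet=2 acc=0x2FF bytes_emitted=0
After char 2 ('h'=33): chars_in_quartet=3 acc=0xBFE1 bytes_emitted=0
After char 3 ('B'=1): chars_in_quartet=4 acc=0x2FF841 -> emit 2F F8 41, reset; bytes_emitted=3
After char 4 ('X'=23): chars_in_quartet=1 acc=0x17 bytes_emitted=3
After char 5 ('q'=42): chars_in_quartet=2 acc=0x5EA bytes_emitted=3
After char 6 ('P'=15): chars_in_quartet=3 acc=0x17A8F bytes_emitted=3
After char 7 ('r'=43): chars_in_quartet=4 acc=0x5EA3EB -> emit 5E A3 EB, reset; bytes_emitted=6
After char 8 ('Y'=24): chars_in_quartet=1 acc=0x18 bytes_emitted=6
After char 9 ('Q'=16): chars_in_quartet=2 acc=0x610 bytes_emitted=6
After char 10 ('t'=45): chars_in_quartet=3 acc=0x1842D bytes_emitted=6
After char 11 ('s'=44): chars_in_quartet=4 acc=0x610B6C -> emit 61 0B 6C, reset; bytes_emitted=9
After char 12 ('m'=38): chars_in_quartet=1 acc=0x26 bytes_emitted=9
After char 13 ('g'=32): chars_in_quartet=2 acc=0x9A0 bytes_emitted=9
Padding '==': partial quartet acc=0x9A0 -> emit 9A; bytes_emitted=10

Answer: 2F F8 41 5E A3 EB 61 0B 6C 9A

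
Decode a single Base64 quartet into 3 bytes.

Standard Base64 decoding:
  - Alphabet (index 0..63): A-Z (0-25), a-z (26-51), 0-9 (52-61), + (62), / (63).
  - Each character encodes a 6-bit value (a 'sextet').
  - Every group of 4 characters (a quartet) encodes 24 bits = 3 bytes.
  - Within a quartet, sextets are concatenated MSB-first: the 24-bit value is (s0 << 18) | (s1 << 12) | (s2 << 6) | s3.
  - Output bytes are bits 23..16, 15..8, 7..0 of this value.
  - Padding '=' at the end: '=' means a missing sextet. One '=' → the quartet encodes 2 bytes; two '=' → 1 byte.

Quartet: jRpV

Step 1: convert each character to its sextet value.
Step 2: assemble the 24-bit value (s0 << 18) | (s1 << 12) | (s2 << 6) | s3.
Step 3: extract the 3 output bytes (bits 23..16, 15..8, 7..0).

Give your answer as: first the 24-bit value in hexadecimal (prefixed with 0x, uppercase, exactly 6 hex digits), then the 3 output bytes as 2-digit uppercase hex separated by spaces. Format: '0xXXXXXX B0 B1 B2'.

Sextets: j=35, R=17, p=41, V=21
24-bit: (35<<18) | (17<<12) | (41<<6) | 21
      = 0x8C0000 | 0x011000 | 0x000A40 | 0x000015
      = 0x8D1A55
Bytes: (v>>16)&0xFF=8D, (v>>8)&0xFF=1A, v&0xFF=55

Answer: 0x8D1A55 8D 1A 55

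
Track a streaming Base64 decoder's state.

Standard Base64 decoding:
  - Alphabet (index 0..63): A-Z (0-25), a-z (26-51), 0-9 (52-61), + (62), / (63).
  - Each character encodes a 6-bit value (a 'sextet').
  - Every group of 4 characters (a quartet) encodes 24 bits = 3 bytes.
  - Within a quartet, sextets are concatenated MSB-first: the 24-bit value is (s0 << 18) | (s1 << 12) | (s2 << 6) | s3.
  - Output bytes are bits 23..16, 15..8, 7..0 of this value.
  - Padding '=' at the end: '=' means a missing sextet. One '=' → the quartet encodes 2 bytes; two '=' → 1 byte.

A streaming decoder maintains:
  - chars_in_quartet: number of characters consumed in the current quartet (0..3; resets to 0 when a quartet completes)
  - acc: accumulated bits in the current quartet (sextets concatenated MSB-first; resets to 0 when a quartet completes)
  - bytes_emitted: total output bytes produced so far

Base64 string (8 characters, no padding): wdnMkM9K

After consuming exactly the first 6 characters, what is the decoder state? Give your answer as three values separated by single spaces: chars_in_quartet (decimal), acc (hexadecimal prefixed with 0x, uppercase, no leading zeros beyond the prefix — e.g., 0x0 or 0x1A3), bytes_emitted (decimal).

After char 0 ('w'=48): chars_in_quartet=1 acc=0x30 bytes_emitted=0
After char 1 ('d'=29): chars_in_quartet=2 acc=0xC1D bytes_emitted=0
After char 2 ('n'=39): chars_in_quartet=3 acc=0x30767 bytes_emitted=0
After char 3 ('M'=12): chars_in_quartet=4 acc=0xC1D9CC -> emit C1 D9 CC, reset; bytes_emitted=3
After char 4 ('k'=36): chars_in_quartet=1 acc=0x24 bytes_emitted=3
After char 5 ('M'=12): chars_in_quartet=2 acc=0x90C bytes_emitted=3

Answer: 2 0x90C 3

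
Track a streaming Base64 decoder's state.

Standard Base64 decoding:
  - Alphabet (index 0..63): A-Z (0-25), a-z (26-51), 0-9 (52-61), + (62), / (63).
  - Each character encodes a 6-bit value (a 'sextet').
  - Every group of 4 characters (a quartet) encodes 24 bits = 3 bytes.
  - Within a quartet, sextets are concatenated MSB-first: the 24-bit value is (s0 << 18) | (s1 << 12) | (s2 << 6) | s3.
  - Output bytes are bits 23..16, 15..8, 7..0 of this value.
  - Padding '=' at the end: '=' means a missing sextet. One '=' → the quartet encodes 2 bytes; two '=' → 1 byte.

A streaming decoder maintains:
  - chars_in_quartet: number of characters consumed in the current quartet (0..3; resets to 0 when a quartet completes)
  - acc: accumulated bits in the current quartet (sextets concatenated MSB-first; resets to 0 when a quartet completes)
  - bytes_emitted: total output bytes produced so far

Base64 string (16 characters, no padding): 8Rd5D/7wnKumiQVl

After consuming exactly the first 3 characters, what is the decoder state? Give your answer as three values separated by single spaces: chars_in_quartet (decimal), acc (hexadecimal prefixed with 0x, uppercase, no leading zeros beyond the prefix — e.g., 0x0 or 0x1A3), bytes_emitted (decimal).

After char 0 ('8'=60): chars_in_quartet=1 acc=0x3C bytes_emitted=0
After char 1 ('R'=17): chars_in_quartet=2 acc=0xF11 bytes_emitted=0
After char 2 ('d'=29): chars_in_quartet=3 acc=0x3C45D bytes_emitted=0

Answer: 3 0x3C45D 0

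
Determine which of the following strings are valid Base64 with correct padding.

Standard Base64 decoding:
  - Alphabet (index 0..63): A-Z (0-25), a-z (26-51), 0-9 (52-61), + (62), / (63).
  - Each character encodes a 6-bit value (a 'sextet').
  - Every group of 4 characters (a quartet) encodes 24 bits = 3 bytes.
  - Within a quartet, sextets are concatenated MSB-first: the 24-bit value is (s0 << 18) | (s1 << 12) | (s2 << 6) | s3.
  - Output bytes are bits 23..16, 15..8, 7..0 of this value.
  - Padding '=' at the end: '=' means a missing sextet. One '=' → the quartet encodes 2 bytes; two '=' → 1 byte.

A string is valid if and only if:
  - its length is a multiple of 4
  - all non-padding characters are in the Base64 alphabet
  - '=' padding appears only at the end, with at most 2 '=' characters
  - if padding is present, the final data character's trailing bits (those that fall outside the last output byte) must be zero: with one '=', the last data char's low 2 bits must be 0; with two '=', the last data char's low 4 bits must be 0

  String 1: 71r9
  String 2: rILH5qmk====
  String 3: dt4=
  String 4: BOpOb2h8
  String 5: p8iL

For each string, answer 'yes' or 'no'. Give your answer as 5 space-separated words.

Answer: yes no yes yes yes

Derivation:
String 1: '71r9' → valid
String 2: 'rILH5qmk====' → invalid (4 pad chars (max 2))
String 3: 'dt4=' → valid
String 4: 'BOpOb2h8' → valid
String 5: 'p8iL' → valid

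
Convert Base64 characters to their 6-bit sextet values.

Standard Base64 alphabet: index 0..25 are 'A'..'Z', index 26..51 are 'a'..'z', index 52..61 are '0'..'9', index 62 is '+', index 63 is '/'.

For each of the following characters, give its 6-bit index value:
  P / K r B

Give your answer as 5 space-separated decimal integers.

Answer: 15 63 10 43 1

Derivation:
'P': A..Z range, ord('P') − ord('A') = 15
'/': index 63
'K': A..Z range, ord('K') − ord('A') = 10
'r': a..z range, 26 + ord('r') − ord('a') = 43
'B': A..Z range, ord('B') − ord('A') = 1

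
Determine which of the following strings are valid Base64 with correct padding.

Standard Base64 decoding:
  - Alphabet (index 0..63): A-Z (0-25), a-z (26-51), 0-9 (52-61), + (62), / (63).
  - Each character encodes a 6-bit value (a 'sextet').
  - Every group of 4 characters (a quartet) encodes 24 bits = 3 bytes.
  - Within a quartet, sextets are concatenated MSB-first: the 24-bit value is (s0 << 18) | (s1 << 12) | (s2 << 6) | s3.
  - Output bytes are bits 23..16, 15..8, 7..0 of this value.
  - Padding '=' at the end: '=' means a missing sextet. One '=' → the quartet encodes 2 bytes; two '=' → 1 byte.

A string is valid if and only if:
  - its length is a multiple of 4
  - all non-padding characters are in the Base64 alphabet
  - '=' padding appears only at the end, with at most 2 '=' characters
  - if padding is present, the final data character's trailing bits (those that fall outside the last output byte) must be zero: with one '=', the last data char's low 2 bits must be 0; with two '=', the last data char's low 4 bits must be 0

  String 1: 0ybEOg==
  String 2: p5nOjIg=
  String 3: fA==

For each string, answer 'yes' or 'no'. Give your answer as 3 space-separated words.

String 1: '0ybEOg==' → valid
String 2: 'p5nOjIg=' → valid
String 3: 'fA==' → valid

Answer: yes yes yes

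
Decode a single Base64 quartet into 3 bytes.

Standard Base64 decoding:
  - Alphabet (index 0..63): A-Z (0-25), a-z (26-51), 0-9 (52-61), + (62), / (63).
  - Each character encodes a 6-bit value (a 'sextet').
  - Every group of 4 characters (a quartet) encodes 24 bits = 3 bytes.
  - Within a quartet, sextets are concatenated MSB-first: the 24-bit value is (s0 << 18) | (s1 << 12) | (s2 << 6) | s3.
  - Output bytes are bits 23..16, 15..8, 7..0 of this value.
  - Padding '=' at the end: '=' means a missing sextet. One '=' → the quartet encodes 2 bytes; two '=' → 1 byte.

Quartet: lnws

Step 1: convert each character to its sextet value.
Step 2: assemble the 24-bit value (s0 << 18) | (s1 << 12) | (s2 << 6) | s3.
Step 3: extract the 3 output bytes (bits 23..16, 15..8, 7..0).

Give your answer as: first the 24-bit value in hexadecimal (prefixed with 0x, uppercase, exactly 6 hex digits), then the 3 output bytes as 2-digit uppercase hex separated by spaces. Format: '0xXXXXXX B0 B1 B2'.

Sextets: l=37, n=39, w=48, s=44
24-bit: (37<<18) | (39<<12) | (48<<6) | 44
      = 0x940000 | 0x027000 | 0x000C00 | 0x00002C
      = 0x967C2C
Bytes: (v>>16)&0xFF=96, (v>>8)&0xFF=7C, v&0xFF=2C

Answer: 0x967C2C 96 7C 2C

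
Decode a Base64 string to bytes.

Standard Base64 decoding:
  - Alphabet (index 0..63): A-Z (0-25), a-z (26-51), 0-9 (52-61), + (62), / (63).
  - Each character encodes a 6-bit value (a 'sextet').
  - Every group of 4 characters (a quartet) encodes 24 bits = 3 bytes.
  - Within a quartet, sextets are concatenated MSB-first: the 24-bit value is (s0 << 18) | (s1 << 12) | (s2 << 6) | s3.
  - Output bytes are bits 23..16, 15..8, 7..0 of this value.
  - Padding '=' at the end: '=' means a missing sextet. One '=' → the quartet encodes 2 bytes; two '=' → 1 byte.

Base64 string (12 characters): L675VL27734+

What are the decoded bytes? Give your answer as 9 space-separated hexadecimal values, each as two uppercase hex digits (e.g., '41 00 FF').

Answer: 2F AE F9 54 BD BB EF 7E 3E

Derivation:
After char 0 ('L'=11): chars_in_quartet=1 acc=0xB bytes_emitted=0
After char 1 ('6'=58): chars_in_quartet=2 acc=0x2FA bytes_emitted=0
After char 2 ('7'=59): chars_in_quartet=3 acc=0xBEBB bytes_emitted=0
After char 3 ('5'=57): chars_in_quartet=4 acc=0x2FAEF9 -> emit 2F AE F9, reset; bytes_emitted=3
After char 4 ('V'=21): chars_in_quartet=1 acc=0x15 bytes_emitted=3
After char 5 ('L'=11): chars_in_quartet=2 acc=0x54B bytes_emitted=3
After char 6 ('2'=54): chars_in_quartet=3 acc=0x152F6 bytes_emitted=3
After char 7 ('7'=59): chars_in_quartet=4 acc=0x54BDBB -> emit 54 BD BB, reset; bytes_emitted=6
After char 8 ('7'=59): chars_in_quartet=1 acc=0x3B bytes_emitted=6
After char 9 ('3'=55): chars_in_quartet=2 acc=0xEF7 bytes_emitted=6
After char 10 ('4'=56): chars_in_quartet=3 acc=0x3BDF8 bytes_emitted=6
After char 11 ('+'=62): chars_in_quartet=4 acc=0xEF7E3E -> emit EF 7E 3E, reset; bytes_emitted=9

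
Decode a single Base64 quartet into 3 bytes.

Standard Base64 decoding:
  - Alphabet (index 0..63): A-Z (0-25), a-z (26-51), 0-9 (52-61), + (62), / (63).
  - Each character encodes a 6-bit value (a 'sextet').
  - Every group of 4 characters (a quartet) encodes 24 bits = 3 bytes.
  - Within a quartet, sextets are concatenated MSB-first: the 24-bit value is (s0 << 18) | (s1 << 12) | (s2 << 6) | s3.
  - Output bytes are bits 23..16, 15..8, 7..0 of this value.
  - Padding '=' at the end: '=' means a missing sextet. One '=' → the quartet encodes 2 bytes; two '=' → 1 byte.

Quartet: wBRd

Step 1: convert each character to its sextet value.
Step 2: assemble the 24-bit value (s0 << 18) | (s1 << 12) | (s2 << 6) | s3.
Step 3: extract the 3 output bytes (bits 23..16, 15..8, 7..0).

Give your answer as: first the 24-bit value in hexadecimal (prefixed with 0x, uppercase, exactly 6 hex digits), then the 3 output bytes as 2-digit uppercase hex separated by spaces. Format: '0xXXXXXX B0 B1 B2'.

Answer: 0xC0145D C0 14 5D

Derivation:
Sextets: w=48, B=1, R=17, d=29
24-bit: (48<<18) | (1<<12) | (17<<6) | 29
      = 0xC00000 | 0x001000 | 0x000440 | 0x00001D
      = 0xC0145D
Bytes: (v>>16)&0xFF=C0, (v>>8)&0xFF=14, v&0xFF=5D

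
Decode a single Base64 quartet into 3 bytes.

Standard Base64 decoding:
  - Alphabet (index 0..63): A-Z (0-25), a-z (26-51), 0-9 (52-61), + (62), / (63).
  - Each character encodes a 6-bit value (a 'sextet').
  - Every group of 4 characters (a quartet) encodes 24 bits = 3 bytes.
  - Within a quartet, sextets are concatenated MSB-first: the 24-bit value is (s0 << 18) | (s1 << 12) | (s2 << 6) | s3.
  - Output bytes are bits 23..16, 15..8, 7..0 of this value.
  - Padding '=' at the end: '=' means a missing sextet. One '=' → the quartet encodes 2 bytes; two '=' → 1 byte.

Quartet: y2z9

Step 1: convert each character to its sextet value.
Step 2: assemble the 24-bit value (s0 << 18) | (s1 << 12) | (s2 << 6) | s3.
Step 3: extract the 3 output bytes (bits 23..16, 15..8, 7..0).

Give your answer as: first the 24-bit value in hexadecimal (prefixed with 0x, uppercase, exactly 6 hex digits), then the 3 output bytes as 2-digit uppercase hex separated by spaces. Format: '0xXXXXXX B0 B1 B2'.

Answer: 0xCB6CFD CB 6C FD

Derivation:
Sextets: y=50, 2=54, z=51, 9=61
24-bit: (50<<18) | (54<<12) | (51<<6) | 61
      = 0xC80000 | 0x036000 | 0x000CC0 | 0x00003D
      = 0xCB6CFD
Bytes: (v>>16)&0xFF=CB, (v>>8)&0xFF=6C, v&0xFF=FD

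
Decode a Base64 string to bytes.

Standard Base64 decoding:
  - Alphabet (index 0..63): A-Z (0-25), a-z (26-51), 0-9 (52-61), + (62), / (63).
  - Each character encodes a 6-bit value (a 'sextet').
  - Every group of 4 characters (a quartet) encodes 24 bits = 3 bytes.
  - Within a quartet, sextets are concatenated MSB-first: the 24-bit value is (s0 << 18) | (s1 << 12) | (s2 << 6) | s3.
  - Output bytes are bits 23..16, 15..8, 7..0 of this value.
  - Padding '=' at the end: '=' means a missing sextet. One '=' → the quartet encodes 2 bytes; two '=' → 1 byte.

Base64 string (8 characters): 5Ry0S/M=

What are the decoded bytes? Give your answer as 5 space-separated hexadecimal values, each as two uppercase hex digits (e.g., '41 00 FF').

After char 0 ('5'=57): chars_in_quartet=1 acc=0x39 bytes_emitted=0
After char 1 ('R'=17): chars_in_quartet=2 acc=0xE51 bytes_emitted=0
After char 2 ('y'=50): chars_in_quartet=3 acc=0x39472 bytes_emitted=0
After char 3 ('0'=52): chars_in_quartet=4 acc=0xE51CB4 -> emit E5 1C B4, reset; bytes_emitted=3
After char 4 ('S'=18): chars_in_quartet=1 acc=0x12 bytes_emitted=3
After char 5 ('/'=63): chars_in_quartet=2 acc=0x4BF bytes_emitted=3
After char 6 ('M'=12): chars_in_quartet=3 acc=0x12FCC bytes_emitted=3
Padding '=': partial quartet acc=0x12FCC -> emit 4B F3; bytes_emitted=5

Answer: E5 1C B4 4B F3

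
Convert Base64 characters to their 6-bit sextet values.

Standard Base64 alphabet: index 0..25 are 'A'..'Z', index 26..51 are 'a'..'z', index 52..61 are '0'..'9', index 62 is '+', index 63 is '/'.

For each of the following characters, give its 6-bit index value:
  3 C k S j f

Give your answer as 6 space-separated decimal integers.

Answer: 55 2 36 18 35 31

Derivation:
'3': 0..9 range, 52 + ord('3') − ord('0') = 55
'C': A..Z range, ord('C') − ord('A') = 2
'k': a..z range, 26 + ord('k') − ord('a') = 36
'S': A..Z range, ord('S') − ord('A') = 18
'j': a..z range, 26 + ord('j') − ord('a') = 35
'f': a..z range, 26 + ord('f') − ord('a') = 31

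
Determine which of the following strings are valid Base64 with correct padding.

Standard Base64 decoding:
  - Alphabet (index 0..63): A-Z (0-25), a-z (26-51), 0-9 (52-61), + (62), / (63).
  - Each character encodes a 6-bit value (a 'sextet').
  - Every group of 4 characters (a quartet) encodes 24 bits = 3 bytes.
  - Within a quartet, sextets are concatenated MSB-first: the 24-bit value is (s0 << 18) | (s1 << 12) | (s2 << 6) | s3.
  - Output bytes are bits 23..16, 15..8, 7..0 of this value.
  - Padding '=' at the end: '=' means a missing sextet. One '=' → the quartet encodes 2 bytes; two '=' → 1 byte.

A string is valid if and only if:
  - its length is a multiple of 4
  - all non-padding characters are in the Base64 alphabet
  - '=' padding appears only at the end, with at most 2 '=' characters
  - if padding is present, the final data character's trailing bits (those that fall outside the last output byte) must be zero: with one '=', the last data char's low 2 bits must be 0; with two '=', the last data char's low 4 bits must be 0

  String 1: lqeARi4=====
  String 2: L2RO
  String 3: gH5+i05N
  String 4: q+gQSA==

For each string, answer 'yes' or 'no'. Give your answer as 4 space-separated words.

String 1: 'lqeARi4=====' → invalid (5 pad chars (max 2))
String 2: 'L2RO' → valid
String 3: 'gH5+i05N' → valid
String 4: 'q+gQSA==' → valid

Answer: no yes yes yes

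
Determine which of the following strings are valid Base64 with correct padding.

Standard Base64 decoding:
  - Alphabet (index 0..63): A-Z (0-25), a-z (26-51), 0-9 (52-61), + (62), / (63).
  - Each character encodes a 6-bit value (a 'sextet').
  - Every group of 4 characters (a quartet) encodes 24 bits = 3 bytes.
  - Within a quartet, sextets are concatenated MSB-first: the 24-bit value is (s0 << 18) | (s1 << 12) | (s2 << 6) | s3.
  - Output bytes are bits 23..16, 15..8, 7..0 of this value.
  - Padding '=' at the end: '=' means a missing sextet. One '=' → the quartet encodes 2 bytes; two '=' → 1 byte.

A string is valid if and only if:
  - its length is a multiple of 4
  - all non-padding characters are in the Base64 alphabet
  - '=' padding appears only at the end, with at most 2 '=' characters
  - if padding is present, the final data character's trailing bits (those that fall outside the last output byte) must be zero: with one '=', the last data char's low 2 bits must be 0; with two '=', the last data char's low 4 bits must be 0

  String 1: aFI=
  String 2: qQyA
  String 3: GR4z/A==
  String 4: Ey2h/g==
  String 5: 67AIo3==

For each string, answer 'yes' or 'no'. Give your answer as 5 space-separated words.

String 1: 'aFI=' → valid
String 2: 'qQyA' → valid
String 3: 'GR4z/A==' → valid
String 4: 'Ey2h/g==' → valid
String 5: '67AIo3==' → invalid (bad trailing bits)

Answer: yes yes yes yes no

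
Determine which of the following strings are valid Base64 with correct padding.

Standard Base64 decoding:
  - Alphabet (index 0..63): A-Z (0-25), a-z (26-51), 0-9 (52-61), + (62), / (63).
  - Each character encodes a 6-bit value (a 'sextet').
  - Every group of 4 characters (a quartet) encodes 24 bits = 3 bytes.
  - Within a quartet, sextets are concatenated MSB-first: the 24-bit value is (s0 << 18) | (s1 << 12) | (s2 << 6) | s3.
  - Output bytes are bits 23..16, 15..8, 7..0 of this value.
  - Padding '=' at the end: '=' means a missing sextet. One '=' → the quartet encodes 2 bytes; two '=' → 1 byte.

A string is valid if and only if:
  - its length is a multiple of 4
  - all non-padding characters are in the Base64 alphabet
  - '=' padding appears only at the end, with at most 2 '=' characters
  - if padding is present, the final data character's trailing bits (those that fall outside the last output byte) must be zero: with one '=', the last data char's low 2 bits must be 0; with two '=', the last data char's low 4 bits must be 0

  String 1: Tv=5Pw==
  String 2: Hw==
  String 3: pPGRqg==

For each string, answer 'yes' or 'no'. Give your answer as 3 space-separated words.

String 1: 'Tv=5Pw==' → invalid (bad char(s): ['=']; '=' in middle)
String 2: 'Hw==' → valid
String 3: 'pPGRqg==' → valid

Answer: no yes yes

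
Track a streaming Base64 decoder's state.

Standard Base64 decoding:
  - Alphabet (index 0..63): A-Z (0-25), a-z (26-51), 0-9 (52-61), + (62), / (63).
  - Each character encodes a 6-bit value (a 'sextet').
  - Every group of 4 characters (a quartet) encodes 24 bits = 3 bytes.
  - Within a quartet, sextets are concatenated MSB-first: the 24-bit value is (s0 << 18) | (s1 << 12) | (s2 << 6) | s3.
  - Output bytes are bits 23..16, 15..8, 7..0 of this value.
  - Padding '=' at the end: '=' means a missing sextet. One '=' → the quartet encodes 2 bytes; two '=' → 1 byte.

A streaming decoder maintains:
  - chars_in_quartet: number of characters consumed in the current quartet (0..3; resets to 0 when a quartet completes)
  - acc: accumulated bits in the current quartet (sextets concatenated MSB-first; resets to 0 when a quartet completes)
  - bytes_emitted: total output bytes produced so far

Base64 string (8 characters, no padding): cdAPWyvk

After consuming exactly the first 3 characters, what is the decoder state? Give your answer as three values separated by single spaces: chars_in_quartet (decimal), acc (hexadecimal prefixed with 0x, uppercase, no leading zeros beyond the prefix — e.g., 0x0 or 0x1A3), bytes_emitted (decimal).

Answer: 3 0x1C740 0

Derivation:
After char 0 ('c'=28): chars_in_quartet=1 acc=0x1C bytes_emitted=0
After char 1 ('d'=29): chars_in_quartet=2 acc=0x71D bytes_emitted=0
After char 2 ('A'=0): chars_in_quartet=3 acc=0x1C740 bytes_emitted=0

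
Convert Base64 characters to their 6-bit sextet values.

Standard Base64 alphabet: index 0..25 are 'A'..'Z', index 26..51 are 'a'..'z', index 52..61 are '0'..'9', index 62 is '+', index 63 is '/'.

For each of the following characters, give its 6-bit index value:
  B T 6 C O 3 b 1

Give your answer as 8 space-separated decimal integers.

Answer: 1 19 58 2 14 55 27 53

Derivation:
'B': A..Z range, ord('B') − ord('A') = 1
'T': A..Z range, ord('T') − ord('A') = 19
'6': 0..9 range, 52 + ord('6') − ord('0') = 58
'C': A..Z range, ord('C') − ord('A') = 2
'O': A..Z range, ord('O') − ord('A') = 14
'3': 0..9 range, 52 + ord('3') − ord('0') = 55
'b': a..z range, 26 + ord('b') − ord('a') = 27
'1': 0..9 range, 52 + ord('1') − ord('0') = 53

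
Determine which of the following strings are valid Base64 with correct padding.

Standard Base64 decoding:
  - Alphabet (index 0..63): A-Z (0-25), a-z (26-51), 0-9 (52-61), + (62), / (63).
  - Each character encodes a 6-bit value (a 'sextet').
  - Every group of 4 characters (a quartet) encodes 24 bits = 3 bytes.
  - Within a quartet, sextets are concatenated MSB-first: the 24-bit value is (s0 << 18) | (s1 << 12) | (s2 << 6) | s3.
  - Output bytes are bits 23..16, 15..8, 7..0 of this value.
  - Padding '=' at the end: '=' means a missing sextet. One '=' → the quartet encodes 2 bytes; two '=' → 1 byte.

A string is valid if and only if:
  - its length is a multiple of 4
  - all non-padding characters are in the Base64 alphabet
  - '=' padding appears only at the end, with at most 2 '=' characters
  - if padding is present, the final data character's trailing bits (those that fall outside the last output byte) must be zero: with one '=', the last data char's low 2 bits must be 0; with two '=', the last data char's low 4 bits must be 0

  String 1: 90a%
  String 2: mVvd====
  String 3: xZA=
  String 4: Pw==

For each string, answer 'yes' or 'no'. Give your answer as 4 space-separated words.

Answer: no no yes yes

Derivation:
String 1: '90a%' → invalid (bad char(s): ['%'])
String 2: 'mVvd====' → invalid (4 pad chars (max 2))
String 3: 'xZA=' → valid
String 4: 'Pw==' → valid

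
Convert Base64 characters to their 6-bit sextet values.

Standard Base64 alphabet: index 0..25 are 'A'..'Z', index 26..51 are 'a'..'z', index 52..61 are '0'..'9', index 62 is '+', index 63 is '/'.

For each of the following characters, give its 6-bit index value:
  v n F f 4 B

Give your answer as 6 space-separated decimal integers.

'v': a..z range, 26 + ord('v') − ord('a') = 47
'n': a..z range, 26 + ord('n') − ord('a') = 39
'F': A..Z range, ord('F') − ord('A') = 5
'f': a..z range, 26 + ord('f') − ord('a') = 31
'4': 0..9 range, 52 + ord('4') − ord('0') = 56
'B': A..Z range, ord('B') − ord('A') = 1

Answer: 47 39 5 31 56 1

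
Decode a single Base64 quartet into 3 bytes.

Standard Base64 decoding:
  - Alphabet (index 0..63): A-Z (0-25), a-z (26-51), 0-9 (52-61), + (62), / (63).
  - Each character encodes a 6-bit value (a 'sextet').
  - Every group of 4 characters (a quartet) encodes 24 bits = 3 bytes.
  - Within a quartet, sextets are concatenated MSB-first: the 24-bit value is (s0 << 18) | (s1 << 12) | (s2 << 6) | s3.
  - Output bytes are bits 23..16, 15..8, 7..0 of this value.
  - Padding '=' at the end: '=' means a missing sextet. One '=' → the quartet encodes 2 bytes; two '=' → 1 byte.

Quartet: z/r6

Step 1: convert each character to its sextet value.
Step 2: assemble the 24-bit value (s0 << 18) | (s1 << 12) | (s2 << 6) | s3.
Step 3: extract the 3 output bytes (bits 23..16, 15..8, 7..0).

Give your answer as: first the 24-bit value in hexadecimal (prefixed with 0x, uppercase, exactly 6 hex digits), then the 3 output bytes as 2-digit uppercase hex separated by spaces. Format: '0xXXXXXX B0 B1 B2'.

Sextets: z=51, /=63, r=43, 6=58
24-bit: (51<<18) | (63<<12) | (43<<6) | 58
      = 0xCC0000 | 0x03F000 | 0x000AC0 | 0x00003A
      = 0xCFFAFA
Bytes: (v>>16)&0xFF=CF, (v>>8)&0xFF=FA, v&0xFF=FA

Answer: 0xCFFAFA CF FA FA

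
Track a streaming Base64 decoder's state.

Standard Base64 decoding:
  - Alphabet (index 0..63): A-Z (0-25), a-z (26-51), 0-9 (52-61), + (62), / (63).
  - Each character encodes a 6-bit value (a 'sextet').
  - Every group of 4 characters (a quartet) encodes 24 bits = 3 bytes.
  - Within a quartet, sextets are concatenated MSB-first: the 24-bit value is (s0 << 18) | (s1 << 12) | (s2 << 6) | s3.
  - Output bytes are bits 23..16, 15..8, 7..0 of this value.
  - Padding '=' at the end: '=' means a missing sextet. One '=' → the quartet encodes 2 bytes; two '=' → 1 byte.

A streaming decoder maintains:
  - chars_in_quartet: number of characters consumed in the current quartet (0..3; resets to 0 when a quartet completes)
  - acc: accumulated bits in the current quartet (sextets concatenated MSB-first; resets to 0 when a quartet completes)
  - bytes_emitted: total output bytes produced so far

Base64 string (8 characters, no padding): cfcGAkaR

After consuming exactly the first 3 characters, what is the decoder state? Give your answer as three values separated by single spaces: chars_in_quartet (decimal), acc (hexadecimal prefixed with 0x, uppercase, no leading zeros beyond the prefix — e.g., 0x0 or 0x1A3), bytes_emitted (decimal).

Answer: 3 0x1C7DC 0

Derivation:
After char 0 ('c'=28): chars_in_quartet=1 acc=0x1C bytes_emitted=0
After char 1 ('f'=31): chars_in_quartet=2 acc=0x71F bytes_emitted=0
After char 2 ('c'=28): chars_in_quartet=3 acc=0x1C7DC bytes_emitted=0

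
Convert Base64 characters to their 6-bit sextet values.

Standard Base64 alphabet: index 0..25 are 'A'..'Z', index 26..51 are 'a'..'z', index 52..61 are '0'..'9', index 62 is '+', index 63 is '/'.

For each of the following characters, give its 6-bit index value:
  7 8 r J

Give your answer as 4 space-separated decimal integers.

'7': 0..9 range, 52 + ord('7') − ord('0') = 59
'8': 0..9 range, 52 + ord('8') − ord('0') = 60
'r': a..z range, 26 + ord('r') − ord('a') = 43
'J': A..Z range, ord('J') − ord('A') = 9

Answer: 59 60 43 9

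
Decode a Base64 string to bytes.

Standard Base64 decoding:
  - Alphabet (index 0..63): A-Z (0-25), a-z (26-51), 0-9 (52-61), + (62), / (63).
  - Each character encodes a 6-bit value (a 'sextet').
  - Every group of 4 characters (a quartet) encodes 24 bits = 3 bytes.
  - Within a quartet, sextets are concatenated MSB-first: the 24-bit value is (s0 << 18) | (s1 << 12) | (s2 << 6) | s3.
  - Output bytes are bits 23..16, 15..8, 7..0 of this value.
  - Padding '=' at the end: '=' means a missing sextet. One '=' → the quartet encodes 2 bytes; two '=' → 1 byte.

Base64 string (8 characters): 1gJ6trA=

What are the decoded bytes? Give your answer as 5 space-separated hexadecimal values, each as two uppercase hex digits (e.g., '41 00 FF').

Answer: D6 02 7A B6 B0

Derivation:
After char 0 ('1'=53): chars_in_quartet=1 acc=0x35 bytes_emitted=0
After char 1 ('g'=32): chars_in_quartet=2 acc=0xD60 bytes_emitted=0
After char 2 ('J'=9): chars_in_quartet=3 acc=0x35809 bytes_emitted=0
After char 3 ('6'=58): chars_in_quartet=4 acc=0xD6027A -> emit D6 02 7A, reset; bytes_emitted=3
After char 4 ('t'=45): chars_in_quartet=1 acc=0x2D bytes_emitted=3
After char 5 ('r'=43): chars_in_quartet=2 acc=0xB6B bytes_emitted=3
After char 6 ('A'=0): chars_in_quartet=3 acc=0x2DAC0 bytes_emitted=3
Padding '=': partial quartet acc=0x2DAC0 -> emit B6 B0; bytes_emitted=5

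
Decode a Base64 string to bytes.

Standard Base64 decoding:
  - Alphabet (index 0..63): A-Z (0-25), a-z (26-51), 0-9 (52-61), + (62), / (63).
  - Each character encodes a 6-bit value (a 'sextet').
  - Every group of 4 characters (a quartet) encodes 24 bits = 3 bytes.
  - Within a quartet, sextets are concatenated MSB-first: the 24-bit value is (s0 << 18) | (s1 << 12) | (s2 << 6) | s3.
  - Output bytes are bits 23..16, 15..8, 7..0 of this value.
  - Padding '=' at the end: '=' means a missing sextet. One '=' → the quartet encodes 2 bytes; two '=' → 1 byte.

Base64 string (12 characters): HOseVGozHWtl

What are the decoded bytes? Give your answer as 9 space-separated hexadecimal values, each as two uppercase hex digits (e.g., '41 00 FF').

After char 0 ('H'=7): chars_in_quartet=1 acc=0x7 bytes_emitted=0
After char 1 ('O'=14): chars_in_quartet=2 acc=0x1CE bytes_emitted=0
After char 2 ('s'=44): chars_in_quartet=3 acc=0x73AC bytes_emitted=0
After char 3 ('e'=30): chars_in_quartet=4 acc=0x1CEB1E -> emit 1C EB 1E, reset; bytes_emitted=3
After char 4 ('V'=21): chars_in_quartet=1 acc=0x15 bytes_emitted=3
After char 5 ('G'=6): chars_in_quartet=2 acc=0x546 bytes_emitted=3
After char 6 ('o'=40): chars_in_quartet=3 acc=0x151A8 bytes_emitted=3
After char 7 ('z'=51): chars_in_quartet=4 acc=0x546A33 -> emit 54 6A 33, reset; bytes_emitted=6
After char 8 ('H'=7): chars_in_quartet=1 acc=0x7 bytes_emitted=6
After char 9 ('W'=22): chars_in_quartet=2 acc=0x1D6 bytes_emitted=6
After char 10 ('t'=45): chars_in_quartet=3 acc=0x75AD bytes_emitted=6
After char 11 ('l'=37): chars_in_quartet=4 acc=0x1D6B65 -> emit 1D 6B 65, reset; bytes_emitted=9

Answer: 1C EB 1E 54 6A 33 1D 6B 65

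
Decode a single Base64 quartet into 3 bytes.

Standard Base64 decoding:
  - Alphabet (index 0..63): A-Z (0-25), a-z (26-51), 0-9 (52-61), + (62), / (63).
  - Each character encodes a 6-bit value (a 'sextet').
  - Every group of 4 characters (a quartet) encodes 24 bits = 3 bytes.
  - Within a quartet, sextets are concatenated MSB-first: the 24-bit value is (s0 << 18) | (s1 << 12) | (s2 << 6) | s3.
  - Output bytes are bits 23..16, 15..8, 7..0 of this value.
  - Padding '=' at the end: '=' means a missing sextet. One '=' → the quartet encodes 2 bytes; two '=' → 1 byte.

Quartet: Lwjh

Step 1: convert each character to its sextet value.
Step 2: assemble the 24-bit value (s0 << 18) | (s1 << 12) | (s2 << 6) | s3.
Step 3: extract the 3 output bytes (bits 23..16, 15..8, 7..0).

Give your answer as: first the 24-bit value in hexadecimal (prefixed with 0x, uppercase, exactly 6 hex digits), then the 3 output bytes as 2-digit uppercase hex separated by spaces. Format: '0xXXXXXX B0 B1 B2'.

Answer: 0x2F08E1 2F 08 E1

Derivation:
Sextets: L=11, w=48, j=35, h=33
24-bit: (11<<18) | (48<<12) | (35<<6) | 33
      = 0x2C0000 | 0x030000 | 0x0008C0 | 0x000021
      = 0x2F08E1
Bytes: (v>>16)&0xFF=2F, (v>>8)&0xFF=08, v&0xFF=E1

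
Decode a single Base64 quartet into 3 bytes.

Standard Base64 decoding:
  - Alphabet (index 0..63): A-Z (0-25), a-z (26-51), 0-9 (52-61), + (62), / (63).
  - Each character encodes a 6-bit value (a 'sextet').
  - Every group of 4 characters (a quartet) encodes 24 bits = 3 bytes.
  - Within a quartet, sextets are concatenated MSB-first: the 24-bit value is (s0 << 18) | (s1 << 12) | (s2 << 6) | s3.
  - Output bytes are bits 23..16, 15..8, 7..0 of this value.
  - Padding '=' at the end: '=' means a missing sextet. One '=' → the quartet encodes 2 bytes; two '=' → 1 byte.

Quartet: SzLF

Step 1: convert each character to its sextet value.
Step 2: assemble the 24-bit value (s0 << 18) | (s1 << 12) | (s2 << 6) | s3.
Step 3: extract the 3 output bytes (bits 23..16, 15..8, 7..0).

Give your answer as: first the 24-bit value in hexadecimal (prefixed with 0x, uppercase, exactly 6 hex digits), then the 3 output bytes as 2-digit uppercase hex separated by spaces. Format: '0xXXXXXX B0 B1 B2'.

Answer: 0x4B32C5 4B 32 C5

Derivation:
Sextets: S=18, z=51, L=11, F=5
24-bit: (18<<18) | (51<<12) | (11<<6) | 5
      = 0x480000 | 0x033000 | 0x0002C0 | 0x000005
      = 0x4B32C5
Bytes: (v>>16)&0xFF=4B, (v>>8)&0xFF=32, v&0xFF=C5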